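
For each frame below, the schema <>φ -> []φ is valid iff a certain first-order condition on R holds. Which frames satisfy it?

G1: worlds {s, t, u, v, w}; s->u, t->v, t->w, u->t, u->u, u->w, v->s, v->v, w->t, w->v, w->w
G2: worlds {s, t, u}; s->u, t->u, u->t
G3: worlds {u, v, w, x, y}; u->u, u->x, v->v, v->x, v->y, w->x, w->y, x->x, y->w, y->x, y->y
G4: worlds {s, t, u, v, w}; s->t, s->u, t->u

G2

The schema corresponds to partial functionality: forall x forall y forall z (Rxy & Rxz -> y = z).
G1: fails — t sees both v and w.
G2: condition met.
G3: fails — u sees both u and x.
G4: fails — s sees both t and u.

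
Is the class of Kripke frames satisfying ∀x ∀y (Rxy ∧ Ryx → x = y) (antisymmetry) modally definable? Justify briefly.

Any modally definable frame class is closed under surjective bounded morphisms.
The 4-cycle (worlds 0,1,2,3 with 0→1→2→3→0) is antisymmetric. Sending even-indexed worlds to • and odd-indexed worlds to ∘ is a surjective bounded morphism onto the two-world frame with •↔∘, which is not antisymmetric.
Hence antisymmetry is not modally definable.

Not modally definable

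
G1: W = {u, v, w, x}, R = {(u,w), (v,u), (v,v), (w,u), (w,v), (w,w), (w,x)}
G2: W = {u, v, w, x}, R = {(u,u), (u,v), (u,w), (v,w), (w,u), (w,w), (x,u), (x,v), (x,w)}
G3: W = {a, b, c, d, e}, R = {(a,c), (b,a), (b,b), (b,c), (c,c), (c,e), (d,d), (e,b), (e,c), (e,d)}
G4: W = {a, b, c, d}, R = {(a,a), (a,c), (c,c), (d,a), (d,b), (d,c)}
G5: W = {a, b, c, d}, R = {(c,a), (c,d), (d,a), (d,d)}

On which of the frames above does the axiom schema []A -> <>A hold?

The schema corresponds to seriality: forall x exists y Rxy.
G1: fails — world x has no successor.
G2: satisfies the condition.
G3: satisfies the condition.
G4: fails — world b has no successor.
G5: fails — world a has no successor.
Valid on: G2, G3.

G2, G3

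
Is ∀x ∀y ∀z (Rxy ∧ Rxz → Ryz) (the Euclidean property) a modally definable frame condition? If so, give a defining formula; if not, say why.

Yes, by ◇q → □◇q

This is a Sahlqvist condition; the 5 axiom ◇q → □◇q defines it.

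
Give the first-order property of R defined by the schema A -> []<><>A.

This is a Sahlqvist (Geach-type) schema ◇^0□^0A → □^1◇^2A.
Minimal-valuation argument: fix x; take any y with xR^0y and any z with xR^1z. Set V(A) to the set of worlds R-reachable from y in exactly 0 steps. Then □^0A holds at y, so the antecedent holds at x; validity forces ◇^2A at z, giving a w with zR^2w and yR^0w.
First-order correspondent: forall x forall z (xRz -> exists w (x = w & z R^2 w)).

forall x forall z (xRz -> exists w (x = w & z R^2 w))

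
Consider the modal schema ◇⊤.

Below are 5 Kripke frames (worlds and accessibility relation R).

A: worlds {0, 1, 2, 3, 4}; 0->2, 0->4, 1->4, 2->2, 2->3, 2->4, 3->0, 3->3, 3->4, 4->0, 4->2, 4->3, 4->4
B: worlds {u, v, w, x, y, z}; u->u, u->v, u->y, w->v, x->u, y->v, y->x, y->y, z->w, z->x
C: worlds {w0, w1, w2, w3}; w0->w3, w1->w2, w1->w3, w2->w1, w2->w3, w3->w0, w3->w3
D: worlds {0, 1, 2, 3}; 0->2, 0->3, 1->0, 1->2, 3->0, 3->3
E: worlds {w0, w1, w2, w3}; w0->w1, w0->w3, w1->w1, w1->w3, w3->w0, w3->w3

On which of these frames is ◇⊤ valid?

A, C

Frame correspondent (Sahlqvist): ∀x ∃y Rxy — i.e. seriality.
A: ✓.
B: fails — world v has no successor.
C: ✓.
D: fails — world 2 has no successor.
E: fails — world w2 has no successor.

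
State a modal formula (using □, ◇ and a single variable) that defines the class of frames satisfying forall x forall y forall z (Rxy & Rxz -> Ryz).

The condition is the Euclidean property. The 5 schema ◇p → □◇p defines it.

◇p → □◇p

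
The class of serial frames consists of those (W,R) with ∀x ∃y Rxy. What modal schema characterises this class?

This is seriality; the standard corresponding axiom is D: □r → ◇r.
Suppose □r→◇r is valid. At any x set V(r)=W. Then □r at x, so ◇r at x, so x has a successor.

□r → ◇r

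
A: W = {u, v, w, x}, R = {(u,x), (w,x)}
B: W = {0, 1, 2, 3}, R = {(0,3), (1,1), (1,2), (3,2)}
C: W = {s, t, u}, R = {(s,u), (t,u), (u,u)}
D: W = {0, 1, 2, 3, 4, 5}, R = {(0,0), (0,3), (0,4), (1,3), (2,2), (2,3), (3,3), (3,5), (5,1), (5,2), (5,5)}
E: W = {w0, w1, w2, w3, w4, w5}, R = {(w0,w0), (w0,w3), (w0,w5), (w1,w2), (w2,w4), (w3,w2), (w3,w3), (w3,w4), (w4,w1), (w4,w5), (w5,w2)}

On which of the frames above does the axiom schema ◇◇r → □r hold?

A, C

This is the axiom for a generalized confluence (Geach) condition; its first-order frame correspondent is ∀x ∀y ∀z ((xR²y ∧ xRz) → ∃w (y = w ∧ z = w)).
A: satisfies the condition.
B: fails — 0R²2, 0R3 but 2 ≠ 3.
C: satisfies the condition.
D: fails — 0R²0, 0R3 but 0 ≠ 3.
E: fails — w0R²w0, w0Rw3 but w0 ≠ w3.
Valid on: A, C.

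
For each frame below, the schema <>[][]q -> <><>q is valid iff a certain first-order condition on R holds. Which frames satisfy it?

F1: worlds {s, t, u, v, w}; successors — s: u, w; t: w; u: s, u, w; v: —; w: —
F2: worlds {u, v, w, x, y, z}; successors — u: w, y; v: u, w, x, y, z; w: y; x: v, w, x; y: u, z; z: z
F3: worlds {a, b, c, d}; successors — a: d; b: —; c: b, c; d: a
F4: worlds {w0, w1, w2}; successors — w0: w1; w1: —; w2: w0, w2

F2

The schema corresponds to a generalized confluence (Geach) condition: forall x forall y (xRy -> exists w (y R^2 w & x R^2 w)).
F1: fails — sRw but no w* with wR²w* and sR²w*.
F2: ✓.
F3: fails — aRd but no w with dR²w and aR²w.
F4: fails — w0Rw1 but no w with w1R²w and w0R²w.
Valid on: F2.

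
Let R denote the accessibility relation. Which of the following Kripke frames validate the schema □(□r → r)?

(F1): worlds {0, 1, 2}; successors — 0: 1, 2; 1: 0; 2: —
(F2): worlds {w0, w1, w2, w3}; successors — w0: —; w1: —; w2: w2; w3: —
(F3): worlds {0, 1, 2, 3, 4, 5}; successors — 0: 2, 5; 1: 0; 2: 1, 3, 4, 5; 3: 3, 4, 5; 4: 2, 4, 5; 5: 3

(F2)

This is the axiom for shift-reflexivity; its first-order frame correspondent is ∀x ∀y (Rxy → Ryy).
(F1): fails — R01 but not R11.
(F2): ✓.
(F3): fails — R10 but not R00.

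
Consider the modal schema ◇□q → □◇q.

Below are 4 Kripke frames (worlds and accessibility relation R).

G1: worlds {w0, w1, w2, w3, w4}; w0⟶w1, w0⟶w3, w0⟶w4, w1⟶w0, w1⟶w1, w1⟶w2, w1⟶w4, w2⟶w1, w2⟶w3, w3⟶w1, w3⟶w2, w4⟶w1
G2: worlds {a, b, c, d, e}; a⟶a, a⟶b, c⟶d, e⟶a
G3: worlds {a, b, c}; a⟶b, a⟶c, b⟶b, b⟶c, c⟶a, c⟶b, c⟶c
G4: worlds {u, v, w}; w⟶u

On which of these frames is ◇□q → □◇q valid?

The schema corresponds to convergence: ∀x ∀y ∀z (Rxy ∧ Rxz → ∃w (Ryw ∧ Rzw)).
G1: holds.
G2: fails — Raa and Rab but a and b have no common successor.
G3: holds.
G4: fails — Rwu and Rwu but u and u have no common successor.
Valid on: G1, G3.

G1, G3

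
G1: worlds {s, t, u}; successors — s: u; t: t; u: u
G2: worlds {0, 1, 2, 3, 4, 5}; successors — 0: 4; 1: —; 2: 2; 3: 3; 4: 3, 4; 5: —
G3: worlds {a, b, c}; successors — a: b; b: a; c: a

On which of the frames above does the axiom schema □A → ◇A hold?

The schema corresponds to seriality: ∀x ∃y Rxy.
G1: ✓.
G2: fails — world 1 has no successor.
G3: ✓.

G1, G3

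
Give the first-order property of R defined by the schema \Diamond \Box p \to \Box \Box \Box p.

\forall x \forall y \forall z ((xRy \wedge x R^3 z) \to \exists w (yRw \wedge z = w))

This is a Sahlqvist (Geach-type) schema ◇^1□^1p → □^3◇^0p.
Minimal-valuation argument: fix x; take any y with xR^1y and any z with xR^3z. Set V(p) to the set of worlds R-reachable from y in exactly 1 step. Then □^1p holds at y, so the antecedent holds at x; validity forces ◇^0p at z, giving a w with zR^0w and yR^1w.
First-order correspondent: \forall x \forall y \forall z ((xRy \wedge x R^3 z) \to \exists w (yRw \wedge z = w)).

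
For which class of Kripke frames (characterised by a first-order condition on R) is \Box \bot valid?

emptiness of R: \forall x \forall y \neg Rxy

□⊥ is valid iff no world has any successor (otherwise □⊥ fails at any world with one).
Conversely, on a frame with emptiness of R the schema holds at every world under every valuation.
So the correspondent is emptiness of R.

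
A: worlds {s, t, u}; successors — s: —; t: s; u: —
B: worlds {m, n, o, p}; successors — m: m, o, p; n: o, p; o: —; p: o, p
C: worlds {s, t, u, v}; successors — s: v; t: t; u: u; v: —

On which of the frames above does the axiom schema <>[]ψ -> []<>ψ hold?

The schema corresponds to convergence: forall x forall y forall z (Rxy & Rxz -> exists w (Ryw & Rzw)).
A: fails — Rts and Rts but s and s have no common successor.
B: fails — Rmo and Rmo but o and o have no common successor.
C: fails — Rsv and Rsv but v and v have no common successor.

none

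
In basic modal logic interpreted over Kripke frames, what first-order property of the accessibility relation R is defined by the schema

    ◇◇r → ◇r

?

transitivity

Replacing r by ¬r and contraposing gives the equivalent schema □r → □□r.
Suppose □r→□□r is valid. Take Rxy, Ryz and set V(r)={w : Rxw}. Then □r at x, so □□r at x, so □r at y, so r at z, i.e. Rxz.
Conversely, on a frame with transitivity the schema holds at every world under every valuation.
So the correspondent is transitivity.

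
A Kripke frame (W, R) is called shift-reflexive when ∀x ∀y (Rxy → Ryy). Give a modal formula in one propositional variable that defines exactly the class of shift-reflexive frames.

□(□ψ → ψ)

A defining formula is □(□ψ → ψ) (the T□ axiom).
Suppose □(□ψ→ψ) is valid. Take Rxy and set V(ψ)={w : Ryw}. Then at y, □ψ holds; since □(□ψ→ψ) at x, □ψ→ψ at y, so ψ at y, i.e. Ryy.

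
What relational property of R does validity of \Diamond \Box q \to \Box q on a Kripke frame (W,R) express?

the Euclidean property: \forall x \forall y \forall z (Rxy \wedge Rxz \to Ryz)

Equivalently (dual form): ◇q → □◇q.
Suppose ◇q→□◇q is valid. Take Rxy, Rxz and set V(q)={y}. Then ◇q at x, so □◇q at x, so ◇q at z, so some w with Rzw has q; w=y, i.e. Rzy. By symmetry of the argument, Ryz.
Conversely, any frame satisfying \forall x \forall y \forall z (Rxy \wedge Rxz \to Ryz) validates the schema.
Frame condition: \forall x \forall y \forall z (Rxy \wedge Rxz \to Ryz).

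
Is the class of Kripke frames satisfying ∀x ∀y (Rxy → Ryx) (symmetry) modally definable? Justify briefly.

Definable; q → □◇q defines it

The condition is symmetry. A defining modal formula is q → □◇q.
Suppose q→□◇q is valid. Take Rxy and set V(q)={x}. Then q at x, so □◇q at x, so ◇q at y, so some z with Ryz has q; z=x, i.e. Ryx.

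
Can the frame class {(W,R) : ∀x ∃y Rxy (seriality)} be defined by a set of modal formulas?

This is a Sahlqvist condition; the D axiom □r → ◇r defines it.
Suppose □r→◇r is valid. At any x set V(r)=W. Then □r at x, so ◇r at x, so x has a successor.

Definable; □r → ◇r defines it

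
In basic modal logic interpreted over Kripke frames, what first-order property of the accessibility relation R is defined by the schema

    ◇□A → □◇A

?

Convergence

Suppose ◇□A→□◇A is valid. Take Rxy, Rxz and set V(A)={w : Ryw}. Then □A at y so ◇□A at x, so □◇A at x, so ◇A at z, giving w with Rzw and Ryw.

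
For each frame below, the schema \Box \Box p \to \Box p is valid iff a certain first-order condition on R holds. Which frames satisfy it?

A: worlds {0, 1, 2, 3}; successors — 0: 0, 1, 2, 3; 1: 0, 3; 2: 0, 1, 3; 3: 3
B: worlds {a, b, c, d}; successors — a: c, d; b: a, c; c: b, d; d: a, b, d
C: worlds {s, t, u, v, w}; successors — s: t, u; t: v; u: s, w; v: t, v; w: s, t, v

A

This is the axiom for density; its first-order frame correspondent is \forall x \forall y (Rxy \to \exists z (Rxz \wedge Rzy)).
A: holds.
B: fails — Rba but no z with Rbz and Rza.
C: fails — Ruw but no z with Ruz and Rzw.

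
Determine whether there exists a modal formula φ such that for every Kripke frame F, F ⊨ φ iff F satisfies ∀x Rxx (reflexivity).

The condition is reflexivity. A defining modal formula is □p → p.

Definable; □p → p defines it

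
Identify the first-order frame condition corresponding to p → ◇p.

This is frame-equivalent to □p → p (substitute ¬p for p and contrapose).
Suppose □p→p is valid. At any x set V(p)={w : Rxw}. Then □p holds at x, so p holds at x, i.e. Rxx.
Conversely, any frame satisfying ∀x Rxx validates the schema.
Frame condition: ∀x Rxx.

Reflexivity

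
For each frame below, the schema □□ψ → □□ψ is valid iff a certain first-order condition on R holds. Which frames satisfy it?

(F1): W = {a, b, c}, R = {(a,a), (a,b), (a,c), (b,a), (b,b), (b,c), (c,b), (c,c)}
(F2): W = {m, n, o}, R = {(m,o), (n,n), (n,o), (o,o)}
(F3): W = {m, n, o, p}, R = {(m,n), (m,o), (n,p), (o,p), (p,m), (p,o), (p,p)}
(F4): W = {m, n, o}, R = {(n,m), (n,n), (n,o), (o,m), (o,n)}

(F1), (F2), (F3), (F4)

The schema corresponds to a generalized confluence (Geach) condition: ∀x ∀z (xR²z → ∃w (xR²w ∧ z = w)).
(F1): condition met.
(F2): condition met.
(F3): condition met.
(F4): condition met.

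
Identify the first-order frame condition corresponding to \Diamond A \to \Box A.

Suppose ◇A→□A is valid. Take Rxy, Rxz and set V(A)={y}. Then ◇A at x, so □A at x, so A at z, i.e. z=y.
Conversely, on a frame with partial functionality the schema holds at every world under every valuation.
Frame condition: \forall x \forall y \forall z (Rxy \wedge Rxz \to y = z).

Partial functionality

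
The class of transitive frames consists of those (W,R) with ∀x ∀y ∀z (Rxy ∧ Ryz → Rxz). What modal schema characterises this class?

A defining formula is □r → □□r (the 4 axiom).
Suppose □r→□□r is valid. Take Rxy, Ryz and set V(r)={w : Rxw}. Then □r at x, so □□r at x, so □r at y, so r at z, i.e. Rxz.

□r → □□r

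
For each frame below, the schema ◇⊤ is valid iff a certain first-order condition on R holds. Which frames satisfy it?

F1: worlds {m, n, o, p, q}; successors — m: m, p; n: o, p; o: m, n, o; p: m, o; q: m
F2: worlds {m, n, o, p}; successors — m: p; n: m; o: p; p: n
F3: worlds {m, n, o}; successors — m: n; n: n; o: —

F1, F2

The schema corresponds to seriality: ∀x ∃y Rxy.
F1: satisfies the condition.
F2: satisfies the condition.
F3: fails — world o has no successor.
Valid on: F1, F2.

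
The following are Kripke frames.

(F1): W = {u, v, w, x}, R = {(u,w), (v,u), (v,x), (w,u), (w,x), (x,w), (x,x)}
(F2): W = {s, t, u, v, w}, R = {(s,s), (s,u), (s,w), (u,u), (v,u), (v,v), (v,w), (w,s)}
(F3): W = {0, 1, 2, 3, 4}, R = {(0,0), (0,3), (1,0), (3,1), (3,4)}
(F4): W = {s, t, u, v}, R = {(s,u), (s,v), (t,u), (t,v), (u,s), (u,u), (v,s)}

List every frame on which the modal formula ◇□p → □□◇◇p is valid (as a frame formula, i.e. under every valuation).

The schema corresponds to a generalized confluence (Geach) condition: ∀x ∀y ∀z ((xRy ∧ xR²z) → ∃w (yRw ∧ zR²w)).
(F1): ✓.
(F2): fails — sRw, sR²u but no w* with wRw* and uR²w*.
(F3): fails — 0R0, 0R²4 but no w with 0Rw and 4R²w.
(F4): ✓.

(F1), (F4)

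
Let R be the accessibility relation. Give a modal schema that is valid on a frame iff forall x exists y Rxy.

□ψ → ◇ψ

A defining formula is □ψ → ◇ψ (the D axiom).
Suppose □ψ→◇ψ is valid. At any x set V(ψ)=W. Then □ψ at x, so ◇ψ at x, so x has a successor.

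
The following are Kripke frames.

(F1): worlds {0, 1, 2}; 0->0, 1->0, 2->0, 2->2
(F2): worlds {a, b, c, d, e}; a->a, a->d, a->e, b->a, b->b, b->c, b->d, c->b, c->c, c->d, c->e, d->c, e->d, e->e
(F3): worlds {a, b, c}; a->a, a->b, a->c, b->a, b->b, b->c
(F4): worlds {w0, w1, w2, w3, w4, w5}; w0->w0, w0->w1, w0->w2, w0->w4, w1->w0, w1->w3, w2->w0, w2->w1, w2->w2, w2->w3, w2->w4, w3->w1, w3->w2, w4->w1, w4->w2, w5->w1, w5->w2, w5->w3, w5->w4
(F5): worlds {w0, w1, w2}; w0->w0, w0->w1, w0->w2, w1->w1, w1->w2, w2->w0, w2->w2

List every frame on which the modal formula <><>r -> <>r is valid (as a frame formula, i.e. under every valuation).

This is the axiom for a generalized confluence (Geach) condition; its first-order frame correspondent is forall x forall y (x R^2 y -> exists w (y = w & xRw)).
(F1): satisfies the condition.
(F2): fails — aR²c but no w with c=w and aRw.
(F3): satisfies the condition.
(F4): fails — w0R²w3 but no w with w3=w and w0Rw.
(F5): fails — w1R²w0 but no w with w0=w and w1Rw.

(F1), (F3)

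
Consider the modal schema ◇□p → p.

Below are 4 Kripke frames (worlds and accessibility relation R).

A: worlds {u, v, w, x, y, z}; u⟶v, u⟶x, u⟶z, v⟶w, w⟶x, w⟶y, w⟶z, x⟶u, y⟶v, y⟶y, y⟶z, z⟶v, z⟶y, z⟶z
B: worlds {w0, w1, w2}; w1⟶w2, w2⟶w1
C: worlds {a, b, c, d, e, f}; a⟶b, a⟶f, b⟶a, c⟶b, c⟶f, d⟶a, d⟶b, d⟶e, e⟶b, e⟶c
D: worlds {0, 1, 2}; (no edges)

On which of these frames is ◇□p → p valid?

The schema corresponds to symmetry: ∀x ∀y (Rxy → Ryx).
A: fails — Ruv but not Rvu.
B: holds.
C: fails — Reb but not Rbe.
D: holds.
Valid on: B, D.

B, D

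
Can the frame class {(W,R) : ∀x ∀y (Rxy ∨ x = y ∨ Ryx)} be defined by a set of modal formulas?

Not definable by any modal formula

Any modally definable frame class is closed under disjoint unions.
Take 3 disjoint single-world reflexive frames: each is trivially connected, but their disjoint union has 3 worlds with no edge between distinct components, so it is not connected.
So no modal formula (or set of formulas) defines exactly the connected frames.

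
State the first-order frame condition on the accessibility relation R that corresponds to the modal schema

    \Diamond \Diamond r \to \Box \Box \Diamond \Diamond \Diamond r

This is a Sahlqvist (Geach-type) schema ◇^2□^0r → □^2◇^3r.
First-order correspondent: \forall x \forall y \forall z ((x R^2 y \wedge x R^2 z) \to \exists w (y = w \wedge z R^3 w)).

\forall x \forall y \forall z ((x R^2 y \wedge x R^2 z) \to \exists w (y = w \wedge z R^3 w))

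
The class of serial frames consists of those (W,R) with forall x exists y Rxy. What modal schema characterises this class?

□ψ → ◇ψ

The condition is seriality. The D schema □ψ → ◇ψ defines it.
Suppose □ψ→◇ψ is valid. At any x set V(ψ)=W. Then □ψ at x, so ◇ψ at x, so x has a successor.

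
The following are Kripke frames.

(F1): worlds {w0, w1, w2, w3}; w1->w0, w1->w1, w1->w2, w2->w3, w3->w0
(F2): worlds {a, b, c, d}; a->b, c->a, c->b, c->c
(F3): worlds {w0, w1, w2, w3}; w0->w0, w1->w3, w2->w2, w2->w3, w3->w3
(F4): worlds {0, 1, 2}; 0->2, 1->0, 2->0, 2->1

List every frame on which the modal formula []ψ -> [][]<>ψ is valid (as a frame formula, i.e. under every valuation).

(F3)

This is the axiom for a generalized confluence (Geach) condition; its first-order frame correspondent is forall x forall z (x R^2 z -> exists w (xRw & zRw)).
(F1): fails — w1R²w0 but no w with w1Rw and w0Rw.
(F2): fails — cR²b but no w with cRw and bRw.
(F3): satisfies the condition.
(F4): fails — 0R²1 but no w with 0Rw and 1Rw.
Valid on: (F3).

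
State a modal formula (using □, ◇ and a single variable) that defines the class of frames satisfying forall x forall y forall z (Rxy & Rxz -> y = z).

The condition is partial functionality. The CD schema ◇r → □r defines it.
Suppose ◇r→□r is valid. Take Rxy, Rxz and set V(r)={y}. Then ◇r at x, so □r at x, so r at z, i.e. z=y.

◇r → □r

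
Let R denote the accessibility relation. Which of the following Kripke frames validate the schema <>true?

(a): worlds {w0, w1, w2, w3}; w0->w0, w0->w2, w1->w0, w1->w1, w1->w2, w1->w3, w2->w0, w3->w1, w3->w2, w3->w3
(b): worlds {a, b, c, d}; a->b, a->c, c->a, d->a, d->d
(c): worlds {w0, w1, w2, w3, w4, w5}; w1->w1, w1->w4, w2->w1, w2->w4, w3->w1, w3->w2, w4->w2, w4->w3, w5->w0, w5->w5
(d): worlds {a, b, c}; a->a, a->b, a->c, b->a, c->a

(a), (d)

The schema corresponds to seriality: forall x exists y Rxy.
(a): holds.
(b): fails — world b has no successor.
(c): fails — world w0 has no successor.
(d): holds.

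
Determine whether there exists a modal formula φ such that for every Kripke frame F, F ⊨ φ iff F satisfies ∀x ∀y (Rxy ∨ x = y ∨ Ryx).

Any modally definable frame class is closed under disjoint unions.
Take 3 disjoint single-world reflexive frames: each is trivially connected, but their disjoint union has 3 worlds with no edge between distinct components, so it is not connected.
So no modal formula (or set of formulas) defines exactly the connected frames.

Not modally definable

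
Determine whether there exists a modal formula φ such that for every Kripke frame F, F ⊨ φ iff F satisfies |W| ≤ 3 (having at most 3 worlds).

Any modally definable frame class is closed under disjoint unions.
Any modal formula valid on each of 4 disjoint one-world frames is valid on their disjoint union (validity is preserved under disjoint unions). Each one-world frame has |W|=1≤3, but the union has |W|=4.
So the class is not modally definable.

No — not modally definable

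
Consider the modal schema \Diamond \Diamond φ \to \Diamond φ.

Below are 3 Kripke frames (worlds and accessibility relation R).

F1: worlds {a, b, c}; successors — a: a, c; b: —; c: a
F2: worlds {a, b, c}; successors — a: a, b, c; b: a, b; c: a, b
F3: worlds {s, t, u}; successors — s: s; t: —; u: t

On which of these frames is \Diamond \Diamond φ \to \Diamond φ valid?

Frame correspondent (Sahlqvist): \forall x \forall y \forall z (Rxy \wedge Ryz \to Rxz) — i.e. transitivity.
F1: fails — Rca and Rac but not Rcc.
F2: fails — Rba and Rac but not Rbc.
F3: ✓.

F3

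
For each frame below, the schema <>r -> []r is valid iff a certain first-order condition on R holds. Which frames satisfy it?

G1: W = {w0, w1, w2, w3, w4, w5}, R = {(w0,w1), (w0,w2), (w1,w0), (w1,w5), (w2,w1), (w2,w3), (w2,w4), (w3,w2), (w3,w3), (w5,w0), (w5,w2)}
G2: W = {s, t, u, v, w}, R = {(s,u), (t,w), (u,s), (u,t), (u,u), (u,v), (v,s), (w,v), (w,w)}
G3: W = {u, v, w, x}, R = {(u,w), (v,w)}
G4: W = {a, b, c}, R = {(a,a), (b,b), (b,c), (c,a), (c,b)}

This is the axiom for partial functionality; its first-order frame correspondent is forall x forall y forall z (Rxy & Rxz -> y = z).
G1: fails — w0 sees both w1 and w2.
G2: fails — u sees both s and t.
G3: satisfies the condition.
G4: fails — b sees both b and c.
Valid on: G3.

G3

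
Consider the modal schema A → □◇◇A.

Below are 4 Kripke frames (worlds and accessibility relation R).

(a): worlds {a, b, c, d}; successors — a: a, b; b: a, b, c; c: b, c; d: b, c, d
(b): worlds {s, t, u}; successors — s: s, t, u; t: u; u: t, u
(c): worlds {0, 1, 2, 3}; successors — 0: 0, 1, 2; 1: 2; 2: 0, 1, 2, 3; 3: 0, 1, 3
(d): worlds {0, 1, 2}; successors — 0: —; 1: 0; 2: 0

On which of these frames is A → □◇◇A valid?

This is the axiom for a generalized confluence (Geach) condition; its first-order frame correspondent is ∀x ∀z (xRz → ∃w (x = w ∧ zR²w)).
(a): fails — dRb but no w with d=w and bR²w.
(b): fails — sRt but no w with s=w and tR²w.
(c): ✓.
(d): fails — 1R0 but no w with 1=w and 0R²w.

(c)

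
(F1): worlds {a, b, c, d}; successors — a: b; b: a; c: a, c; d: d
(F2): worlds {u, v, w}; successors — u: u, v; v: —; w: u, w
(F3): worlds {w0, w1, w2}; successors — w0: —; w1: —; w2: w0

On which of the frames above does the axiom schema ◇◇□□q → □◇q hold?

(F3)

The schema corresponds to a generalized confluence (Geach) condition: ∀x ∀y ∀z ((xR²y ∧ xRz) → ∃w (yR²w ∧ zRw)).
(F1): fails — cR²a, cRa but no w with aR²w and aRw.
(F2): fails — uR²u, uRv but no t with uR²t and vRt.
(F3): ✓.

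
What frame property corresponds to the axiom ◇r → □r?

Suppose ◇r→□r is valid. Take Rxy, Rxz and set V(r)={y}. Then ◇r at x, so □r at x, so r at z, i.e. z=y.

partial functionality: ∀x ∀y ∀z (Rxy ∧ Rxz → y = z)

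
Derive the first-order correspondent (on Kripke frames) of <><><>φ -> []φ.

forall x forall y forall z ((x R^3 y & xRz) -> exists w (y = w & z = w))

This is a Sahlqvist (Geach-type) schema ◇^3□^0φ → □^1◇^0φ.
Minimal-valuation argument: fix x; take any y with xR^3y and any z with xR^1z. Set V(φ) to the set of worlds R-reachable from y in exactly 0 steps. Then □^0φ holds at y, so the antecedent holds at x; validity forces ◇^0φ at z, giving a w with zR^0w and yR^0w.
First-order correspondent: forall x forall y forall z ((x R^3 y & xRz) -> exists w (y = w & z = w)).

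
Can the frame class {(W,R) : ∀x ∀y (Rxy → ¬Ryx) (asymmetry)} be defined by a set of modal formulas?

Any modally definable frame class is closed under surjective bounded morphisms.
The 5-cycle (worlds w0,w1,w2,w3,w4 with w0→w1→w2→w3→w4→w0) is asymmetric. Mapping every world to a single reflexive point • is a surjective bounded morphism, and the reflexive point is not asymmetric (R•• but asymmetry requires ¬R••).
So no modal formula (or set of formulas) defines exactly the asymmetric frames.

No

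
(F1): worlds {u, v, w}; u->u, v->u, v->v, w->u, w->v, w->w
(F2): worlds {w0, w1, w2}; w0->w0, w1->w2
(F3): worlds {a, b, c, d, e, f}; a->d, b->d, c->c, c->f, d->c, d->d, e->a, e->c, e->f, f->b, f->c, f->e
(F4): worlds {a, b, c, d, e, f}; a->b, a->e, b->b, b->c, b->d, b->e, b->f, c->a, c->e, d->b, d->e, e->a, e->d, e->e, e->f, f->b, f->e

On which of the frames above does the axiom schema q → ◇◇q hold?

This is the axiom for a generalized confluence (Geach) condition; its first-order frame correspondent is ∀x ∃w (x = w ∧ xR²w).
(F1): satisfies the condition.
(F2): fails — at w1 but no w with w1=w and w1R²w.
(F3): fails — at a but no w with a=w and aR²w.
(F4): fails — at c but no w with c=w and cR²w.
Valid on: (F1).

(F1)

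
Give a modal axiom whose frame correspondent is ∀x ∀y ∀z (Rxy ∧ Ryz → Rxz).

This is transitivity; the standard corresponding axiom is 4: □r → □□r.
Suppose □r→□□r is valid. Take Rxy, Ryz and set V(r)={w : Rxw}. Then □r at x, so □□r at x, so □r at y, so r at z, i.e. Rxz.

□r → □□r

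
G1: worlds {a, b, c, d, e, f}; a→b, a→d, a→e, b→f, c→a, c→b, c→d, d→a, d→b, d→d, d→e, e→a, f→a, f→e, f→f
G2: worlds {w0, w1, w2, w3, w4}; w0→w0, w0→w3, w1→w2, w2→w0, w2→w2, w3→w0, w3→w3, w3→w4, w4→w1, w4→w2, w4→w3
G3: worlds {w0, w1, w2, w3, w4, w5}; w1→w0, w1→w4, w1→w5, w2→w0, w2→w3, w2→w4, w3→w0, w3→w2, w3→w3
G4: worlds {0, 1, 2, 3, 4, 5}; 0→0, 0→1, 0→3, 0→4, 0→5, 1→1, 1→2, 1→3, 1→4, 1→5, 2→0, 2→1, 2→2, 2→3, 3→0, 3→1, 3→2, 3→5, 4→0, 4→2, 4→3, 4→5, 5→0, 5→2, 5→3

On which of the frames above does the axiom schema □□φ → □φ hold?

G4

This is the axiom for density; its first-order frame correspondent is ∀x ∀y (Rxy → ∃z (Rxz ∧ Rzy)).
G1: fails — Rea but no z with Rez and Rza.
G2: fails — Rw4w1 but no z with Rw4z and Rzw1.
G3: fails — Rw1w5 but no z with Rw1z and Rzw5.
G4: satisfies the condition.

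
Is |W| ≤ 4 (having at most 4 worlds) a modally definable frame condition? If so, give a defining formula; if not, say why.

Any modally definable frame class is closed under disjoint unions.
Any modal formula valid on each of 5 disjoint one-world frames is valid on their disjoint union (validity is preserved under disjoint unions). Each one-world frame has |W|=1≤4, but the union has |W|=5.
Hence having at most 4 worlds is not modally definable.

Not modally definable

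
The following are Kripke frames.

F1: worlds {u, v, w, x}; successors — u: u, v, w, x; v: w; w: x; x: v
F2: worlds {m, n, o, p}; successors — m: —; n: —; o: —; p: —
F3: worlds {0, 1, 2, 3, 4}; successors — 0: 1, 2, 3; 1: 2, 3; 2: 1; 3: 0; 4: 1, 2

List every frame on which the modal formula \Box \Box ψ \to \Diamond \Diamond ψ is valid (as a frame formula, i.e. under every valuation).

The schema corresponds to a generalized confluence (Geach) condition: \forall x \exists w (x R^2 w \wedge x R^2 w).
F1: holds.
F2: fails — at m but no w with mR²w and mR²w.
F3: holds.
Valid on: F1, F3.

F1, F3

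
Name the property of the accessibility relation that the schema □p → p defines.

reflexivity: ∀x Rxx

This schema is the T axiom.
It corresponds to reflexivity: ∀x Rxx.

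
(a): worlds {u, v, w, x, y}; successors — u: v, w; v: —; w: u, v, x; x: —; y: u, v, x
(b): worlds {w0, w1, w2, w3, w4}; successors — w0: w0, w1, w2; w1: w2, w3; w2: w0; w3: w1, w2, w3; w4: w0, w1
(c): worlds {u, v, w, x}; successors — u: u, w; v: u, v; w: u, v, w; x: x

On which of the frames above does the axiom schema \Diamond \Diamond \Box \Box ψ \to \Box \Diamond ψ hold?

(b), (c)

Frame correspondent (Sahlqvist): \forall x \forall y \forall z ((x R^2 y \wedge xRz) \to \exists w (y R^2 w \wedge zRw)) — i.e. a generalized confluence (Geach) condition.
(a): fails — uR²u, uRv but no t with uR²t and vRt.
(b): condition met.
(c): condition met.
Valid on: (b), (c).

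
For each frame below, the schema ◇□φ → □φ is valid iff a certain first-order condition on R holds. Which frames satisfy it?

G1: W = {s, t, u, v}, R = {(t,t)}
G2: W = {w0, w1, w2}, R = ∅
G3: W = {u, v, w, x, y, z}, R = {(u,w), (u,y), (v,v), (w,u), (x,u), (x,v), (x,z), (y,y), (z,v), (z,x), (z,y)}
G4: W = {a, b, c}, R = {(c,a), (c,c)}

G1, G2

The schema corresponds to the Euclidean property: ∀x ∀y ∀z (Rxy ∧ Rxz → Ryz).
G1: condition met.
G2: condition met.
G3: fails — Ruw and Ruw but not Rww.
G4: fails — Rca and Rca but not Raa.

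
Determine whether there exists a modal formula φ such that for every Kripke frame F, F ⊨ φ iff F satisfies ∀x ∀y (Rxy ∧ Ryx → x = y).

Any modally definable frame class is closed under surjective bounded morphisms.
The 4-cycle (worlds s,t,u,v with s→t→u→v→s) is antisymmetric. Sending even-indexed worlds to s and odd-indexed worlds to t is a surjective bounded morphism onto the two-world frame with s↔t, which is not antisymmetric.
So no modal formula (or set of formulas) defines exactly the antisymmetric frames.

Not definable by any modal formula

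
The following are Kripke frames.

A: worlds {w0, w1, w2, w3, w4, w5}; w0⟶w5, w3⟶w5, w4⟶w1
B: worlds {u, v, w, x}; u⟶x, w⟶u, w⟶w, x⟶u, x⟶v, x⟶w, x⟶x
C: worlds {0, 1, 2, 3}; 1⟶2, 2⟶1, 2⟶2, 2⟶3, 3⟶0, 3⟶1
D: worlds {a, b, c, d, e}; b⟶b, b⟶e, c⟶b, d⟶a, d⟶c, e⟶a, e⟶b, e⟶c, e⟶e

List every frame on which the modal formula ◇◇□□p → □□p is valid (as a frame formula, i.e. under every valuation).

The schema corresponds to a generalized confluence (Geach) condition: ∀x ∀y ∀z ((xR²y ∧ xR²z) → ∃w (yR²w ∧ z = w)).
A: ✓.
B: fails — uR²v, uR²u but no t with vR²t and u=t.
C: fails — 1R²3, 1R²1 but no w with 3R²w and 1=w.
D: fails — bR²a, bR²a but no w with aR²w and a=w.

A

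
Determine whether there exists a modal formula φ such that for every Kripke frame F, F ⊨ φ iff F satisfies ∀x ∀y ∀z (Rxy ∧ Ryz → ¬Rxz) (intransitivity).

If a class were modally definable it would be closed under surjective bounded morphisms (Goldblatt–Thomason).
The 3-cycle (worlds 0,1,2 with 0→1→2→0) is intransitive. Mapping every world to a single reflexive point • is a surjective bounded morphism; the reflexive point is not intransitive (R••∧R•• but R••).
So the class is not modally definable.

No — not modally definable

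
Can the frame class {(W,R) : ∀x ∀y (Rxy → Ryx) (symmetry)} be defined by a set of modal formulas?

Yes: it is symmetry, defined by the B schema p → □◇p.
Suppose p→□◇p is valid. Take Rxy and set V(p)={x}. Then p at x, so □◇p at x, so ◇p at y, so some z with Ryz has p; z=x, i.e. Ryx.

Definable; p → □◇p defines it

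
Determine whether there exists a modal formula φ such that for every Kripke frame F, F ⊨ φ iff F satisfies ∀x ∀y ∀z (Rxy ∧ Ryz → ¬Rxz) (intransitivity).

Not modally definable

Modal frame validity is preserved under surjective bounded morphisms.
The 7-cycle (worlds a,b,c,d,e,f,g with a→b→c→d→e→f→g→a) is intransitive. Mapping every world to a single reflexive point • is a surjective bounded morphism; the reflexive point is not intransitive (R••∧R•• but R••).
Hence intransitivity is not modally definable.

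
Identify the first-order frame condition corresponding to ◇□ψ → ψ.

This is frame-equivalent to ψ → □◇ψ (substitute ¬ψ for ψ and contrapose).
Suppose ψ→□◇ψ is valid. Take Rxy and set V(ψ)={x}. Then ψ at x, so □◇ψ at x, so ◇ψ at y, so some z with Ryz has ψ; z=x, i.e. Ryx.
Conversely, any frame satisfying ∀x ∀y (Rxy → Ryx) validates the schema.
So the correspondent is symmetry.

symmetry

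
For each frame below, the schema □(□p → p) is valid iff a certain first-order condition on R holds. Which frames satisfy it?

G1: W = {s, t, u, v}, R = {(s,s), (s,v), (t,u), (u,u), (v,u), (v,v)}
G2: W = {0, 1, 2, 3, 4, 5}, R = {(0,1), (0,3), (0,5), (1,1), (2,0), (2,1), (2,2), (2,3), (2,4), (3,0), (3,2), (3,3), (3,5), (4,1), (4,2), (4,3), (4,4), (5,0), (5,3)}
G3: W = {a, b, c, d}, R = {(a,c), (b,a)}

G1

Frame correspondent (Sahlqvist): ∀x ∀y (Rxy → Ryy) — i.e. shift-reflexivity.
G1: ✓.
G2: fails — R20 but not R00.
G3: fails — Rac but not Rcc.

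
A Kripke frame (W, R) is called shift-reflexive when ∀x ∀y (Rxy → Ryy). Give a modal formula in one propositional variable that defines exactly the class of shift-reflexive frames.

A defining formula is □(□r → r) (the T□ axiom).
Suppose □(□r→r) is valid. Take Rxy and set V(r)={w : Ryw}. Then at y, □r holds; since □(□r→r) at x, □r→r at y, so r at y, i.e. Ryy.

□(□r → r)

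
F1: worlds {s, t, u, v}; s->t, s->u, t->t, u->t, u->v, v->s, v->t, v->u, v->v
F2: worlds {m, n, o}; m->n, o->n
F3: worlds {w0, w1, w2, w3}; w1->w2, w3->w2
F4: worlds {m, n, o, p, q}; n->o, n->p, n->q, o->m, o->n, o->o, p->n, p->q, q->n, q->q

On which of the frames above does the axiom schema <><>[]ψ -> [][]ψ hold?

The schema corresponds to a generalized confluence (Geach) condition: forall x forall y forall z ((x R^2 y & x R^2 z) -> exists w (yRw & z = w)).
F1: fails — sR²t, sR²v but no w with tRw and v=w.
F2: holds.
F3: holds.
F4: fails — nR²m, nR²m but no w with mRw and m=w.
Valid on: F2, F3.

F2, F3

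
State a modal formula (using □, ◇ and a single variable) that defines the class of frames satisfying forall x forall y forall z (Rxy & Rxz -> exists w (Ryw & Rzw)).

A defining formula is ◇□r → □◇r (the .2 axiom).
Suppose ◇□r→□◇r is valid. Take Rxy, Rxz and set V(r)={w : Ryw}. Then □r at y so ◇□r at x, so □◇r at x, so ◇r at z, giving w with Rzw and Ryw.

◇□r → □◇r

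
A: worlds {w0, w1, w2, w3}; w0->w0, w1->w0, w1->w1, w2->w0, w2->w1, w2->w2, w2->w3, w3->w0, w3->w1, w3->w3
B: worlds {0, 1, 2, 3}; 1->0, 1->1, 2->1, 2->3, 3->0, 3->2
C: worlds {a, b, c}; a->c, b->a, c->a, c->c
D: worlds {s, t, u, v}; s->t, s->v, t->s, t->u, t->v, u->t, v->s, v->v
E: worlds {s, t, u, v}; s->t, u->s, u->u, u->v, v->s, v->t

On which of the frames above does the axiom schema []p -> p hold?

This is the axiom for reflexivity; its first-order frame correspondent is forall x Rxx.
A: condition met.
B: fails — world 0 does not see itself.
C: fails — world a does not see itself.
D: fails — world s does not see itself.
E: fails — world s does not see itself.

A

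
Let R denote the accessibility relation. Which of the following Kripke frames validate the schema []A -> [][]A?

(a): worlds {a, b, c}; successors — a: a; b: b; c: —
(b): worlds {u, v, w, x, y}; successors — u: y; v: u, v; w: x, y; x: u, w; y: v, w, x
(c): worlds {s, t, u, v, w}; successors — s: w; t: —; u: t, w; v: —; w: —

The schema corresponds to transitivity: forall x forall y forall z (Rxy & Ryz -> Rxz).
(a): satisfies the condition.
(b): fails — Rxw and Rwx but not Rxx.
(c): satisfies the condition.
Valid on: (a), (c).

(a), (c)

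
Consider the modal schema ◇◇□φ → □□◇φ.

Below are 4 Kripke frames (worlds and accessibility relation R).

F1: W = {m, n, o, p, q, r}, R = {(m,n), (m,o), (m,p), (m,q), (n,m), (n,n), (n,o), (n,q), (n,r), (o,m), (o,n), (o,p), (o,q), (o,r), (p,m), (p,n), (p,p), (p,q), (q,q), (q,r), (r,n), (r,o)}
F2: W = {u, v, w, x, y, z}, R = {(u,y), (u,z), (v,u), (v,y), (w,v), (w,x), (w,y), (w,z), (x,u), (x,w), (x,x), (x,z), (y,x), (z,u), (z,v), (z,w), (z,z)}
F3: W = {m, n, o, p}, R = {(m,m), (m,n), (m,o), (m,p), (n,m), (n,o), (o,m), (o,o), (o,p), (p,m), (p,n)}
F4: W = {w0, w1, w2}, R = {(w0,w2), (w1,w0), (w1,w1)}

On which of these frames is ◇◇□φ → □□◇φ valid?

This is the axiom for a generalized confluence (Geach) condition; its first-order frame correspondent is ∀x ∀y ∀z ((xR²y ∧ xR²z) → ∃w (yRw ∧ zRw)).
F1: fails — mR²q, mR²r but no w with qRw and rRw.
F2: fails — vR²y, vR²z but no t with yRt and zRt.
F3: ✓.
F4: fails — w1R²w0, w1R²w1 but no w with w0Rw and w1Rw.

F3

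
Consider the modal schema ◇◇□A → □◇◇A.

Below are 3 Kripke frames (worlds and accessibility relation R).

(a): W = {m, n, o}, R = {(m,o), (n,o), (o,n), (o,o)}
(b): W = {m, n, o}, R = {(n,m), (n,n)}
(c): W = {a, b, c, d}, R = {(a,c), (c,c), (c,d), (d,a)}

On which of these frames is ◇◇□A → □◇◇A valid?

The schema corresponds to a generalized confluence (Geach) condition: ∀x ∀y ∀z ((xR²y ∧ xRz) → ∃w (yRw ∧ zR²w)).
(a): satisfies the condition.
(b): fails — nR²m, nRm but no w with mRw and mR²w.
(c): fails — cR²d, cRd but no w with dRw and dR²w.
Valid on: (a).

(a)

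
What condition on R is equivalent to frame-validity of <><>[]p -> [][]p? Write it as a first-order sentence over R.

forall x forall y forall z ((x R^2 y & x R^2 z) -> exists w (yRw & z = w))

This is a Sahlqvist (Geach-type) schema ◇^2□^1p → □^2◇^0p.
Minimal-valuation argument: fix x; take any y with xR^2y and any z with xR^2z. Set V(p) to the set of worlds R-reachable from y in exactly 1 step. Then □^1p holds at y, so the antecedent holds at x; validity forces ◇^0p at z, giving a w with zR^0w and yR^1w.
First-order correspondent: forall x forall y forall z ((x R^2 y & x R^2 z) -> exists w (yRw & z = w)).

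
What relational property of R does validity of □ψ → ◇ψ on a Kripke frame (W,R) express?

Suppose □ψ→◇ψ is valid. At any x set V(ψ)=W. Then □ψ at x, so ◇ψ at x, so x has a successor.

seriality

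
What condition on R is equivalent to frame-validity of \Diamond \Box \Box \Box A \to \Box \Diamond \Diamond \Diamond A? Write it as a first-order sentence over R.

This is a Sahlqvist (Geach-type) schema ◇^1□^3A → □^1◇^3A.
Minimal-valuation argument: fix x; take any y with xR^1y and any z with xR^1z. Set V(A) to the set of worlds R-reachable from y in exactly 3 steps. Then □^3A holds at y, so the antecedent holds at x; validity forces ◇^3A at z, giving a w with zR^3w and yR^3w.
First-order correspondent: \forall x \forall y \forall z ((xRy \wedge xRz) \to \exists w (y R^3 w \wedge z R^3 w)).

\forall x \forall y \forall z ((xRy \wedge xRz) \to \exists w (y R^3 w \wedge z R^3 w))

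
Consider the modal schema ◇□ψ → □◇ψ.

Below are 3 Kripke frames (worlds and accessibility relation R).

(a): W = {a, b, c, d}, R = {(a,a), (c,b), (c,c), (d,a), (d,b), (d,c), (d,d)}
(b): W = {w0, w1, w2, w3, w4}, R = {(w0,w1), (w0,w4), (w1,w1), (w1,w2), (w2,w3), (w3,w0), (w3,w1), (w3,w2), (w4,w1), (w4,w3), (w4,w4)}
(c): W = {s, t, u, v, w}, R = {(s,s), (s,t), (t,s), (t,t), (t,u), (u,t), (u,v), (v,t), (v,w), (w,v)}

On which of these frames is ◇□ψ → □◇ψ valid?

none

This is the axiom for convergence; its first-order frame correspondent is ∀x ∀y ∀z (Rxy ∧ Rxz → ∃w (Ryw ∧ Rzw)).
(a): fails — Rcc and Rcb but c and b have no common successor.
(b): fails — Rw1w2 and Rw1w1 but w2 and w1 have no common successor.
(c): fails — Rvw and Rvt but w and t have no common successor.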